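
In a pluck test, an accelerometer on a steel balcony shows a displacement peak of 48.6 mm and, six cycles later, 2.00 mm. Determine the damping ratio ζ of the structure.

0.0843

Logarithmic decrement δ = (1/n)·ln(x₀/x_n) = (1/6)·ln(48.6/2.00) = (1/6)·ln(24.30) = 0.5317.
ζ = δ/√(4π² + δ²) = 0.5317/√(39.48 + 0.283) = 0.5317/6.306 = 0.08433.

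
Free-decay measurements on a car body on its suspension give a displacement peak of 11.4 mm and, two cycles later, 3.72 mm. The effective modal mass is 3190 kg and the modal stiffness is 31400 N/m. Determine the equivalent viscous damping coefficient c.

Logarithmic decrement δ = (1/n)·ln(x₀/x_n) = (1/2)·ln(11.4/3.72) = (1/2)·ln(3.065) = 0.5599.
ζ = δ/√(4π² + δ²) = 0.5599/√(39.48 + 0.314) = 0.5599/6.308 = 0.08877.
c = ζ · 2√(km) = 0.08877 × 2√(31400 × 3190) = 0.08877 × 20020 = 1777 N·s/m.

1780 N·s/m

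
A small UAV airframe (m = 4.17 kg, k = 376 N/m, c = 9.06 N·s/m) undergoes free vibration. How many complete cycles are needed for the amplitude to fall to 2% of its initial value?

6 cycles

ζ = c/(2√(km)) = 9.06/(2√(376 × 4.17)) = 9.06/79.19 = 0.1144.
Logarithmic decrement δ = 2πζ/√(1 − ζ²) = 2π × 0.1144/√(1 − 0.0131) = 0.7236.
x_n/x₀ = e^(−nδ) ≤ 0.02; take ln: n ≥ ln(1/0.02)/δ = 3.912/0.7236 = 5.407.
So 6 complete cycles are required.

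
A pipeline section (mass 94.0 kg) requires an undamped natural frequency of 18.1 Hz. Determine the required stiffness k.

1220000 N/m

ω_n = 2πf_n = 2π × 18.1 = 113.7 rad/s.
k = m·ω_n² = 94.0 × 113.7² = 94.0 × 12930 = 1216000 N/m.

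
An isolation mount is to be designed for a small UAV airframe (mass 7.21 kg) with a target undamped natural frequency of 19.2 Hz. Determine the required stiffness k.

105000 N/m

ω_n = 2πf_n = 2π × 19.2 = 120.6 rad/s.
k = m·ω_n² = 7.21 × 120.6² = 7.21 × 14550 = 104900 N/m.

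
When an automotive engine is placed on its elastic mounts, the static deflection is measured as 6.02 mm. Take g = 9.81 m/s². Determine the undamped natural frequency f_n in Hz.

ω_n = √(g/δ_st) = √(9.81/0.00602) = √1630 = 40.37 rad/s.
f_n = ω_n/(2π) = 40.37/6.283 = 6.425 Hz.

6.42 Hz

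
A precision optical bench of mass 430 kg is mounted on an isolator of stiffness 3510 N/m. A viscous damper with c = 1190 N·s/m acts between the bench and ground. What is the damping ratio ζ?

0.484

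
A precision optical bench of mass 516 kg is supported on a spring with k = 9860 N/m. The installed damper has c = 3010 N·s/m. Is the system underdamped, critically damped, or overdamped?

underdamped

c_c = 2√(k·m) = 4511 N·s/m; ζ = c/c_c = 3010/4511 = 0.667.
Since ζ < 1 the system is underdamped.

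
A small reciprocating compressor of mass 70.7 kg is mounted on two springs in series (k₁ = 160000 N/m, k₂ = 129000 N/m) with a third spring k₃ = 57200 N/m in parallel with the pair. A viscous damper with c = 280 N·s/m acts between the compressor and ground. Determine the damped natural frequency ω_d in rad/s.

42.6 rad/s

Series pair: k_s = k₁k₂/(k₁+k₂) = (160000)(129000)/(160000 + 129000) = 71420 N/m. In parallel with k₃: k_eq = 71420 + 57200 = 128600 N/m.
ω_n = √(k_eq/m) = √(128600/70.7) = 42.65 rad/s.
Critical damping c_c = 2√(k_eq·m) = 2√(128600 × 70.7) = 6031 N·s/m, so ζ = c/c_c = 280/6031 = 0.04643.
ω_d = ω_n√(1 − ζ²) = 42.65 × √(1 − 0.00216) = 42.61 rad/s.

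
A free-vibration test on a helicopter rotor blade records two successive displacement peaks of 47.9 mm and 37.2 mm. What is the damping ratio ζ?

0.0402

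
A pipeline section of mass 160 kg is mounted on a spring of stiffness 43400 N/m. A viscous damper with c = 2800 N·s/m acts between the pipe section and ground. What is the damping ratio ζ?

0.531

ω_n = √(k/m) = √(43400/160) = 16.47 rad/s.
Critical damping c_c = 2√(k·m) = 2√(43400 × 160) = 5270 N·s/m, so ζ = c/c_c = 2800/5270 = 0.5313.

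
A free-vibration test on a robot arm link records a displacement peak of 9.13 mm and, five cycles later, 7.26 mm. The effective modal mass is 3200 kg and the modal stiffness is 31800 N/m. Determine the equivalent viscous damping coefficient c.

Logarithmic decrement δ = (1/n)·ln(x₀/x_n) = (1/5)·ln(9.13/7.26) = (1/5)·ln(1.258) = 0.04584.
ζ = δ/√(4π² + δ²) = 0.04584/√(39.48 + 0.00210) = 0.04584/6.283 = 0.007295.
c = ζ · 2√(km) = 0.007295 × 2√(31800 × 3200) = 0.007295 × 20180 = 147.2 N·s/m.

147 N·s/m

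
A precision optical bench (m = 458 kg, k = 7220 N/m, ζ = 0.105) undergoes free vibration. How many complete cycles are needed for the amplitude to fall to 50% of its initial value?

2 cycles

Logarithmic decrement δ = 2πζ/√(1 − ζ²) = 2π × 0.1050/√(1 − 0.0110) = 0.6634.
x_n/x₀ = e^(−nδ) ≤ 0.5; take ln: n ≥ ln(1/0.5)/δ = 0.6931/0.6634 = 1.045.
So 2 complete cycles are required.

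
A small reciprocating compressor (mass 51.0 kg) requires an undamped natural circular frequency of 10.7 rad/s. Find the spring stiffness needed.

5840 N/m

k = m·ω_n² = 51.0 × 10.70² = 51.0 × 114.5 = 5839 N/m.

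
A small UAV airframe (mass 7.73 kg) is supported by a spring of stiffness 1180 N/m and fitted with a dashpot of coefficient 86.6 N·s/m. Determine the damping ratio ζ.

ω_n = √(k/m) = √(1180/7.73) = 12.36 rad/s.
Critical damping c_c = 2√(k·m) = 2√(1180 × 7.73) = 191.0 N·s/m, so ζ = c/c_c = 86.6/191.0 = 0.4534.

0.453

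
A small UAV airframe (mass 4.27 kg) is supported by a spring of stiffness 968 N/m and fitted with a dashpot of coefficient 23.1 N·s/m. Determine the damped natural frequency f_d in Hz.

2.36 Hz

ω_n = √(k/m) = √(968.0/4.27) = 15.06 rad/s.
Critical damping c_c = 2√(k·m) = 2√(968.0 × 4.27) = 128.6 N·s/m, so ζ = c/c_c = 23.1/128.6 = 0.1797.
ω_d = ω_n√(1 − ζ²) = 15.06 × √(1 − 0.0323) = 14.81 rad/s.
f_d = ω_d/(2π) = 2.357 Hz.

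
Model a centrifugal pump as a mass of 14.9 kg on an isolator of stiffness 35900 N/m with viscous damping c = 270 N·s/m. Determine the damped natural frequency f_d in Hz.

7.68 Hz

ω_n = √(k/m) = √(35900/14.9) = 49.09 rad/s.
Critical damping c_c = 2√(k·m) = 2√(35900 × 14.9) = 1463 N·s/m, so ζ = c/c_c = 270/1463 = 0.1846.
ω_d = ω_n√(1 − ζ²) = 49.09 × √(1 − 0.0341) = 48.24 rad/s.
f_d = ω_d/(2π) = 7.678 Hz.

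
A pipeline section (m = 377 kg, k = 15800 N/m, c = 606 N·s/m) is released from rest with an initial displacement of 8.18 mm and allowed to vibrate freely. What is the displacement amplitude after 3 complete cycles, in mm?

ζ = c/(2√(km)) = 606/(2√(15800 × 377)) = 606/4881 = 0.1241.
Logarithmic decrement δ = 2πζ/√(1 − ζ²) = 2π × 0.1241/√(1 − 0.0154) = 0.7861.
After n cycles, x_n/x₀ = e^(−nδ), so x_3 = 8.18 × e^(−3 × 0.7861) = 8.18 × 0.09457 = 0.7736 mm.

0.774 mm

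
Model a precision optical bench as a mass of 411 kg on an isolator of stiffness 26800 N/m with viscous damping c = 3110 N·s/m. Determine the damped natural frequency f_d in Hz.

ω_n = √(k/m) = √(26800/411) = 8.075 rad/s.
Critical damping c_c = 2√(k·m) = 2√(26800 × 411) = 6638 N·s/m, so ζ = c/c_c = 3110/6638 = 0.4685.
ω_d = ω_n√(1 − ζ²) = 8.075 × √(1 − 0.220) = 7.134 rad/s.
f_d = ω_d/(2π) = 1.135 Hz.

1.14 Hz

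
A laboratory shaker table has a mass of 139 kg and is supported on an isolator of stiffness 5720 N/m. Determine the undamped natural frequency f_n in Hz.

1.02 Hz

ω_n = √(k/m) = √(5720/139) = √41.15 = 6.415 rad/s.
f_n = ω_n/(2π) = 6.415/6.283 = 1.021 Hz.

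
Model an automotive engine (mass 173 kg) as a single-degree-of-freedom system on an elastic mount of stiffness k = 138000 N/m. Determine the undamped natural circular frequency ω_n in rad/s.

28.2 rad/s

ω_n = √(k/m) = √(138000/173) = √797.7 = 28.24 rad/s.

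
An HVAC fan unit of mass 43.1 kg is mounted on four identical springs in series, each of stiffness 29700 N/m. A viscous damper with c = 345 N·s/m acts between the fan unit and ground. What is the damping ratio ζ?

Series springs: 1/k_eq = 4/29700, so k_eq = 29700/4 = 7425 N/m.
ω_n = √(k_eq/m) = √(7425/43.1) = 13.13 rad/s.
Critical damping c_c = 2√(k_eq·m) = 2√(7425 × 43.1) = 1131 N·s/m, so ζ = c/c_c = 345/1131 = 0.3049.

0.305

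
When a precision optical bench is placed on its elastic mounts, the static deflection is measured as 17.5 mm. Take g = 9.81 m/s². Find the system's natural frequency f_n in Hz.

ω_n = √(g/δ_st) = √(9.81/0.0175) = √560.6 = 23.68 rad/s.
f_n = ω_n/(2π) = 23.68/6.283 = 3.768 Hz.

3.77 Hz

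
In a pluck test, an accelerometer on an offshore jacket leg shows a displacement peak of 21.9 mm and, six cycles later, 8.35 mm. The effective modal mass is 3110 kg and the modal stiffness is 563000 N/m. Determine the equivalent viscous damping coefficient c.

Logarithmic decrement δ = (1/n)·ln(x₀/x_n) = (1/6)·ln(21.9/8.35) = (1/6)·ln(2.623) = 0.1607.
ζ = δ/√(4π² + δ²) = 0.1607/√(39.48 + 0.0258) = 0.1607/6.285 = 0.02557.
c = ζ · 2√(km) = 0.02557 × 2√(563000 × 3110) = 0.02557 × 83690 = 2140 N·s/m.

2140 N·s/m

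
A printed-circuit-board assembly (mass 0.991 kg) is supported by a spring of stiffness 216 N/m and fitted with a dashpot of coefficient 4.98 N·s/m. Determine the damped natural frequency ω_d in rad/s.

14.5 rad/s

ω_n = √(k/m) = √(216.0/0.991) = 14.76 rad/s.
Critical damping c_c = 2√(k·m) = 2√(216.0 × 0.991) = 29.26 N·s/m, so ζ = c/c_c = 4.98/29.26 = 0.1702.
ω_d = ω_n√(1 − ζ²) = 14.76 × √(1 − 0.0290) = 14.55 rad/s.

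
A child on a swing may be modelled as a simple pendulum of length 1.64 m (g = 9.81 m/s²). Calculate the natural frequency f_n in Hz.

0.389 Hz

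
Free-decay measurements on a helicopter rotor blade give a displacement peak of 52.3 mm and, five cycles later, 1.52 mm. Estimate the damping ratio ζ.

0.112

Logarithmic decrement δ = (1/n)·ln(x₀/x_n) = (1/5)·ln(52.3/1.52) = (1/5)·ln(34.41) = 0.7077.
ζ = δ/√(4π² + δ²) = 0.7077/√(39.48 + 0.501) = 0.7077/6.323 = 0.1119.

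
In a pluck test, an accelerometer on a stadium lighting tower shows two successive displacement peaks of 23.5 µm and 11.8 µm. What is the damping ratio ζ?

0.109

Logarithmic decrement δ = (1/n)·ln(x₀/x_n) = (1/1)·ln(23.5/11.8) = (1/1)·ln(1.992) = 0.6889.
ζ = δ/√(4π² + δ²) = 0.6889/√(39.48 + 0.475) = 0.6889/6.321 = 0.1090.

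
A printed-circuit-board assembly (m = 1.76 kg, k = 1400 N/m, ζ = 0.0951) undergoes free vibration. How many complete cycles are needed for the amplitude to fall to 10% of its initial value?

4 cycles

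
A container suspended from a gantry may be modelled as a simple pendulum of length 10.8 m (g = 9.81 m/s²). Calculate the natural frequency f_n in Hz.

For a simple pendulum ω_n = √(g/L) = √(9.81/10.8) = √0.9083 = 0.9531 rad/s.
f_n = ω_n/(2π) = 0.9531/6.283 = 0.1517 Hz.

0.152 Hz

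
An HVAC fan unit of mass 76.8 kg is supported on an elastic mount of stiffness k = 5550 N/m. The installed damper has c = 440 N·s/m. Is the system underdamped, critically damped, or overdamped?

underdamped

c_c = 2√(k·m) = 1306 N·s/m; ζ = c/c_c = 440/1306 = 0.337.
Since ζ < 1 the system is underdamped.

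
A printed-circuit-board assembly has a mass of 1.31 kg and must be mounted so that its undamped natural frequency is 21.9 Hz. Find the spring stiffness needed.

24800 N/m

ω_n = 2πf_n = 2π × 21.9 = 137.6 rad/s.
k = m·ω_n² = 1.31 × 137.6² = 1.31 × 18930 = 24800 N/m.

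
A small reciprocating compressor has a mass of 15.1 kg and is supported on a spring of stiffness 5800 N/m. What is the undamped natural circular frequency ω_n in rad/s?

19.6 rad/s

ω_n = √(k/m) = √(5800/15.1) = √384.1 = 19.60 rad/s.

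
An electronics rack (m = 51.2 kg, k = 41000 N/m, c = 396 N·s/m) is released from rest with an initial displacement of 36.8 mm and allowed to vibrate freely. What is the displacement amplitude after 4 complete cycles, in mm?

ζ = c/(2√(km)) = 396/(2√(41000 × 51.2)) = 396/2898 = 0.1367.
Logarithmic decrement δ = 2πζ/√(1 − ζ²) = 2π × 0.1367/√(1 − 0.0187) = 0.8668.
After n cycles, x_n/x₀ = e^(−nδ), so x_4 = 36.8 × e^(−4 × 0.8668) = 36.8 × 0.03121 = 1.148 mm.

1.15 mm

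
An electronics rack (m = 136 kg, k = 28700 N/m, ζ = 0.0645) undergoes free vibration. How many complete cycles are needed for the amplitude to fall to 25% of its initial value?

4 cycles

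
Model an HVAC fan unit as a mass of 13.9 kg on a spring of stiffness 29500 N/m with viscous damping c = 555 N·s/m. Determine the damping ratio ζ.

0.433

ω_n = √(k/m) = √(29500/13.9) = 46.07 rad/s.
Critical damping c_c = 2√(k·m) = 2√(29500 × 13.9) = 1281 N·s/m, so ζ = c/c_c = 555/1281 = 0.4334.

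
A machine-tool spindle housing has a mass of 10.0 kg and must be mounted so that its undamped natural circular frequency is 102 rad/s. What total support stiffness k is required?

k = m·ω_n² = 10.0 × 102.0² = 10.0 × 10400 = 104000 N/m.

104000 N/m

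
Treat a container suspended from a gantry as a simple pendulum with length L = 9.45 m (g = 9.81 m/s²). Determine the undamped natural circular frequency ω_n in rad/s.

1.02 rad/s

For a simple pendulum ω_n = √(g/L) = √(9.81/9.45) = √1.038 = 1.019 rad/s.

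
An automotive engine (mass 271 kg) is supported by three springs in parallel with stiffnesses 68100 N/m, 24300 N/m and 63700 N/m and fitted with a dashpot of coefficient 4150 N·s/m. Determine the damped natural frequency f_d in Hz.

3.62 Hz

Parallel springs add: k_eq = 68100 + 24300 + 63700 = 156100 N/m.
ω_n = √(k_eq/m) = √(156100/271) = 24.00 rad/s.
Critical damping c_c = 2√(k_eq·m) = 2√(156100 × 271) = 13010 N·s/m, so ζ = c/c_c = 4150/13010 = 0.3190.
ω_d = ω_n√(1 − ζ²) = 24.00 × √(1 − 0.102) = 22.75 rad/s.
f_d = ω_d/(2π) = 3.620 Hz.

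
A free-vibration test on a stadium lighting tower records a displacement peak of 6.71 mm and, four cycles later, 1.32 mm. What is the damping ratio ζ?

0.0646

Logarithmic decrement δ = (1/n)·ln(x₀/x_n) = (1/4)·ln(6.71/1.32) = (1/4)·ln(5.083) = 0.4065.
ζ = δ/√(4π² + δ²) = 0.4065/√(39.48 + 0.165) = 0.4065/6.296 = 0.06456.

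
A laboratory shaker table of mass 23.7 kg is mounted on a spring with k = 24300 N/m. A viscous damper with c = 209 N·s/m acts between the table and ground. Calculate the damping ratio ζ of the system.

0.138

ω_n = √(k/m) = √(24300/23.7) = 32.02 rad/s.
Critical damping c_c = 2√(k·m) = 2√(24300 × 23.7) = 1518 N·s/m, so ζ = c/c_c = 209/1518 = 0.1377.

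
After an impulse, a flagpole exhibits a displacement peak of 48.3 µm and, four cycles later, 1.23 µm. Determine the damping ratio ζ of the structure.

Logarithmic decrement δ = (1/n)·ln(x₀/x_n) = (1/4)·ln(48.3/1.23) = (1/4)·ln(39.27) = 0.9176.
ζ = δ/√(4π² + δ²) = 0.9176/√(39.48 + 0.842) = 0.9176/6.350 = 0.1445.

0.145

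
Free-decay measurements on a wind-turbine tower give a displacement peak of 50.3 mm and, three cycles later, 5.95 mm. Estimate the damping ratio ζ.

Logarithmic decrement δ = (1/n)·ln(x₀/x_n) = (1/3)·ln(50.3/5.95) = (1/3)·ln(8.454) = 0.7115.
ζ = δ/√(4π² + δ²) = 0.7115/√(39.48 + 0.506) = 0.7115/6.323 = 0.1125.

0.113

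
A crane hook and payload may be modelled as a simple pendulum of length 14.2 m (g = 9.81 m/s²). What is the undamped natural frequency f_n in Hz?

0.132 Hz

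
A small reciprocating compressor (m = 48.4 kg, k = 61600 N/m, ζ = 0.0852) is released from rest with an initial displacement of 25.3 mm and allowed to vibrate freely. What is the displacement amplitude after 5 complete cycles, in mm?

Logarithmic decrement δ = 2πζ/√(1 − ζ²) = 2π × 0.08520/√(1 − 0.00726) = 0.5373.
After n cycles, x_n/x₀ = e^(−nδ), so x_5 = 25.3 × e^(−5 × 0.5373) = 25.3 × 0.06813 = 1.724 mm.

1.72 mm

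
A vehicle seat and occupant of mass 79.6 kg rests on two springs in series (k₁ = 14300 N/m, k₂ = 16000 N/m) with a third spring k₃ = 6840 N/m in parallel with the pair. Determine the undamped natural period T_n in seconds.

Series pair: k_s = k₁k₂/(k₁+k₂) = (14300)(16000)/(14300 + 16000) = 7551 N/m. In parallel with k₃: k_eq = 7551 + 6840 = 14390 N/m.
ω_n = √(k_eq/m) = √(14390/79.6) = √180.8 = 13.45 rad/s.
T_n = 2π/ω_n = 6.283/13.45 = 0.4673 s.

0.467 s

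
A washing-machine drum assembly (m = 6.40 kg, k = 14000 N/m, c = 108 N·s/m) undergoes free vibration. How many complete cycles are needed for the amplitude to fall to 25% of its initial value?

ζ = c/(2√(km)) = 108/(2√(14000 × 6.40)) = 108/598.7 = 0.1804.
Logarithmic decrement δ = 2πζ/√(1 − ζ²) = 2π × 0.1804/√(1 − 0.0325) = 1.152.
x_n/x₀ = e^(−nδ) ≤ 0.25; take ln: n ≥ ln(1/0.25)/δ = 1.386/1.152 = 1.203.
So 2 complete cycles are required.

2 cycles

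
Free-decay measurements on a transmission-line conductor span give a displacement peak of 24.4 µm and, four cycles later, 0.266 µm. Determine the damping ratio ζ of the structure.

0.177

Logarithmic decrement δ = (1/n)·ln(x₀/x_n) = (1/4)·ln(24.4/0.266) = (1/4)·ln(91.73) = 1.130.
ζ = δ/√(4π² + δ²) = 1.130/√(39.48 + 1.28) = 1.130/6.384 = 0.1770.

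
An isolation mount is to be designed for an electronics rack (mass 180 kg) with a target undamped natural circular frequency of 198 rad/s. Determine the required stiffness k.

7060000 N/m

k = m·ω_n² = 180 × 198.0² = 180 × 39200 = 7057000 N/m.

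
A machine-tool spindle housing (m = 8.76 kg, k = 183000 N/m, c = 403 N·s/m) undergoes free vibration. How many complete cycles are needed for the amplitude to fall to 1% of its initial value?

5 cycles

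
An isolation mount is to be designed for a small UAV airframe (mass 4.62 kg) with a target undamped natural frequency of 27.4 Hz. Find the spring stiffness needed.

ω_n = 2πf_n = 2π × 27.4 = 172.2 rad/s.
k = m·ω_n² = 4.62 × 172.2² = 4.62 × 29640 = 136900 N/m.

137000 N/m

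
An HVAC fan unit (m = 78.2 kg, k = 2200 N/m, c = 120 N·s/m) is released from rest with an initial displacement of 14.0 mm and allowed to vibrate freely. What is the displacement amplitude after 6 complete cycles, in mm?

0.0566 mm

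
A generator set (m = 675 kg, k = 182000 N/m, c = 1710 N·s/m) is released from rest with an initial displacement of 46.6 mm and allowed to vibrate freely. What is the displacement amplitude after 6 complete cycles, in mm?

2.52 mm

ζ = c/(2√(km)) = 1710/(2√(182000 × 675)) = 1710/22170 = 0.07714.
Logarithmic decrement δ = 2πζ/√(1 − ζ²) = 2π × 0.07714/√(1 − 0.00595) = 0.4861.
After n cycles, x_n/x₀ = e^(−nδ), so x_6 = 46.6 × e^(−6 × 0.4861) = 46.6 × 0.05411 = 2.521 mm.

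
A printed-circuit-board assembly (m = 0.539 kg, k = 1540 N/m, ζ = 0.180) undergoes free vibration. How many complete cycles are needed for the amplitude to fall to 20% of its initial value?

Logarithmic decrement δ = 2πζ/√(1 − ζ²) = 2π × 0.1800/√(1 − 0.0324) = 1.150.
x_n/x₀ = e^(−nδ) ≤ 0.2; take ln: n ≥ ln(1/0.2)/δ = 1.609/1.150 = 1.400.
So 2 complete cycles are required.

2 cycles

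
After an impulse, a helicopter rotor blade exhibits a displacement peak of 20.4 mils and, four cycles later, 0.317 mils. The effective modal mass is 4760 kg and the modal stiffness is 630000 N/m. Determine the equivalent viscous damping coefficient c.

17900 N·s/m

Logarithmic decrement δ = (1/n)·ln(x₀/x_n) = (1/4)·ln(20.4/0.317) = (1/4)·ln(64.35) = 1.041.
ζ = δ/√(4π² + δ²) = 1.041/√(39.48 + 1.08) = 1.041/6.369 = 0.1635.
c = ζ · 2√(km) = 0.1635 × 2√(630000 × 4760) = 0.1635 × 109500 = 17900 N·s/m.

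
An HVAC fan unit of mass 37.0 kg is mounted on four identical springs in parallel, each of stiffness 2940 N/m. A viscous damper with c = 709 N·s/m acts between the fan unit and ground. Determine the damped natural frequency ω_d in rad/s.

15.0 rad/s

Parallel springs add: k_eq = 4 × 2940 = 11760 N/m.
ω_n = √(k_eq/m) = √(11760/37.0) = 17.83 rad/s.
Critical damping c_c = 2√(k_eq·m) = 2√(11760 × 37.0) = 1319 N·s/m, so ζ = c/c_c = 709/1319 = 0.5374.
ω_d = ω_n√(1 − ζ²) = 17.83 × √(1 − 0.289) = 15.03 rad/s.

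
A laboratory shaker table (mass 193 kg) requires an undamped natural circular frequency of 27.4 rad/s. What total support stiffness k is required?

k = m·ω_n² = 193 × 27.40² = 193 × 750.8 = 144900 N/m.

145000 N/m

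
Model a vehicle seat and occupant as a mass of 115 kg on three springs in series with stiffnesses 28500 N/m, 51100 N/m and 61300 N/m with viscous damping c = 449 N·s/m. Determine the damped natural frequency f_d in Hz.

1.73 Hz

Series springs: 1/k_eq = 1/28500 + 1/51100 + 1/61300 = 7.097×10^-5, so k_eq = 14090 N/m.
ω_n = √(k_eq/m) = √(14090/115) = 11.07 rad/s.
Critical damping c_c = 2√(k_eq·m) = 2√(14090 × 115) = 2546 N·s/m, so ζ = c/c_c = 449/2546 = 0.1764.
ω_d = ω_n√(1 − ζ²) = 11.07 × √(1 − 0.0311) = 10.90 rad/s.
f_d = ω_d/(2π) = 1.734 Hz.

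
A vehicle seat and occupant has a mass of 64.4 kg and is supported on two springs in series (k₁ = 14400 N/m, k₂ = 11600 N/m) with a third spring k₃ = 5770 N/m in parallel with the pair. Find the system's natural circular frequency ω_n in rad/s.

13.8 rad/s

Series pair: k_s = k₁k₂/(k₁+k₂) = (14400)(11600)/(14400 + 11600) = 6425 N/m. In parallel with k₃: k_eq = 6425 + 5770 = 12190 N/m.
ω_n = √(k_eq/m) = √(12190/64.4) = √189.4 = 13.76 rad/s.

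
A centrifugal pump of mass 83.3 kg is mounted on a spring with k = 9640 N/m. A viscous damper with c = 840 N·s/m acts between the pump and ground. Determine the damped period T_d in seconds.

0.661 s

ω_n = √(k/m) = √(9640/83.3) = 10.76 rad/s.
Critical damping c_c = 2√(k·m) = 2√(9640 × 83.3) = 1792 N·s/m, so ζ = c/c_c = 840/1792 = 0.4687.
ω_d = ω_n√(1 − ζ²) = 10.76 × √(1 − 0.220) = 9.503 rad/s.
T_d = 2π/ω_d = 0.6612 s.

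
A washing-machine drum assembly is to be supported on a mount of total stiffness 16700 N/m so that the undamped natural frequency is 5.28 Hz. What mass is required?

15.2 kg

ω_n = 2πf_n = 2π × 5.28 = 33.18 rad/s.
m = k/ω_n² = 16700/33.18² = 16700/1101 = 15.17 kg.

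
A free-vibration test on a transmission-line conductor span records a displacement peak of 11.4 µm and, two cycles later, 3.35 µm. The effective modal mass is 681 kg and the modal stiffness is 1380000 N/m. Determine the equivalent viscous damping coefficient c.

5950 N·s/m

Logarithmic decrement δ = (1/n)·ln(x₀/x_n) = (1/2)·ln(11.4/3.35) = (1/2)·ln(3.403) = 0.6123.
ζ = δ/√(4π² + δ²) = 0.6123/√(39.48 + 0.375) = 0.6123/6.313 = 0.09700.
c = ζ · 2√(km) = 0.09700 × 2√(1380000 × 681) = 0.09700 × 61310 = 5947 N·s/m.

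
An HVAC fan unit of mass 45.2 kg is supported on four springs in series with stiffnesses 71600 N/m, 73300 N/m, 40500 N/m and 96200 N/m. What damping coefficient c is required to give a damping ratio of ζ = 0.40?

Series springs: 1/k_eq = 1/71600 + 1/73300 + 1/40500 + 1/96200 = 6.270×10^-5, so k_eq = 15950 N/m.
c_c = 2√(k_eq·m) = 2√(15950 × 45.2) = 1698 N·s/m.
c = ζ·c_c = 0.40 × 1698 = 679.3 N·s/m.

679 N·s/m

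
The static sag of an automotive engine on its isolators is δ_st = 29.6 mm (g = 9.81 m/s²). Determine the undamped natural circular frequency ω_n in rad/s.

ω_n = √(g/δ_st) = √(9.81/0.0296) = √331.4 = 18.20 rad/s.

18.2 rad/s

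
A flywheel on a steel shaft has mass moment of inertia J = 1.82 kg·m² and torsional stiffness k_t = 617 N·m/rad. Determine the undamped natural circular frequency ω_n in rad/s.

18.4 rad/s

ω_n = √(k_t/J) = √(617/1.82) = √339.0 = 18.41 rad/s.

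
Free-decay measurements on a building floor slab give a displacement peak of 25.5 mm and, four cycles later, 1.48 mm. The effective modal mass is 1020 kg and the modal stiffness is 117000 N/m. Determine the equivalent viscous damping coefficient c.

2460 N·s/m

Logarithmic decrement δ = (1/n)·ln(x₀/x_n) = (1/4)·ln(25.5/1.48) = (1/4)·ln(17.23) = 0.7117.
ζ = δ/√(4π² + δ²) = 0.7117/√(39.48 + 0.506) = 0.7117/6.323 = 0.1125.
c = ζ · 2√(km) = 0.1125 × 2√(117000 × 1020) = 0.1125 × 21850 = 2459 N·s/m.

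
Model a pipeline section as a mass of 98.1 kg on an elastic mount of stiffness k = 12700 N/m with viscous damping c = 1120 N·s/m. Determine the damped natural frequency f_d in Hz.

1.57 Hz

ω_n = √(k/m) = √(12700/98.1) = 11.38 rad/s.
Critical damping c_c = 2√(k·m) = 2√(12700 × 98.1) = 2232 N·s/m, so ζ = c/c_c = 1120/2232 = 0.5017.
ω_d = ω_n√(1 − ζ²) = 11.38 × √(1 − 0.252) = 9.842 rad/s.
f_d = ω_d/(2π) = 1.566 Hz.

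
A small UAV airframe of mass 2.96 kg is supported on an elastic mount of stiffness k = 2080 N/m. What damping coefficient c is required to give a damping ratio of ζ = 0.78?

c_c = 2√(k·m) = 2√(2080 × 2.96) = 156.9 N·s/m.
c = ζ·c_c = 0.78 × 156.9 = 122.4 N·s/m.

122 N·s/m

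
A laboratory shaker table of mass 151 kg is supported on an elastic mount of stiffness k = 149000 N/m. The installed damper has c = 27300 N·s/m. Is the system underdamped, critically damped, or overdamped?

c_c = 2√(k·m) = 9487 N·s/m; ζ = c/c_c = 27300/9487 = 2.88.
Since ζ > 1 the system is overdamped.

overdamped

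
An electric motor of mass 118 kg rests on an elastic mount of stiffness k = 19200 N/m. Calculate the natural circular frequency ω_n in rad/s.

12.8 rad/s

ω_n = √(k/m) = √(19200/118) = √162.7 = 12.76 rad/s.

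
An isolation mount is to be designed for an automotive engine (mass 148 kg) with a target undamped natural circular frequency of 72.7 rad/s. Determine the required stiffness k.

k = m·ω_n² = 148 × 72.70² = 148 × 5285 = 782200 N/m.

782000 N/m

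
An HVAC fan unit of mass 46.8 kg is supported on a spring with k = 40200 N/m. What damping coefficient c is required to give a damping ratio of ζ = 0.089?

244 N·s/m

c_c = 2√(k·m) = 2√(40200 × 46.8) = 2743 N·s/m.
c = ζ·c_c = 0.089 × 2743 = 244.1 N·s/m.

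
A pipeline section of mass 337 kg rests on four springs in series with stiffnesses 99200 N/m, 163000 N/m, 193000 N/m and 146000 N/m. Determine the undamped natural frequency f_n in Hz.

Series springs: 1/k_eq = 1/99200 + 1/163000 + 1/193000 + 1/146000 = 2.825×10^-5, so k_eq = 35400 N/m.
ω_n = √(k_eq/m) = √(35400/337) = √105.1 = 10.25 rad/s.
f_n = ω_n/(2π) = 10.25/6.283 = 1.631 Hz.

1.63 Hz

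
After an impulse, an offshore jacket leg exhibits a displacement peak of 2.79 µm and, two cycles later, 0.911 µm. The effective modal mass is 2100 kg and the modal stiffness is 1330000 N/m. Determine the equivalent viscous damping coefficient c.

9380 N·s/m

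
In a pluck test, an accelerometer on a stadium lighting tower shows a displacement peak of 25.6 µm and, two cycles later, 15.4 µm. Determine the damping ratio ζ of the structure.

Logarithmic decrement δ = (1/n)·ln(x₀/x_n) = (1/2)·ln(25.6/15.4) = (1/2)·ln(1.662) = 0.2541.
ζ = δ/√(4π² + δ²) = 0.2541/√(39.48 + 0.0646) = 0.2541/6.288 = 0.04041.

0.0404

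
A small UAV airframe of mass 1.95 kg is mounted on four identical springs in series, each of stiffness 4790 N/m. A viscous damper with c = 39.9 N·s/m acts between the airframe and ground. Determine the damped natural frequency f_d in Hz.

Series springs: 1/k_eq = 4/4790, so k_eq = 4790/4 = 1198 N/m.
ω_n = √(k_eq/m) = √(1198/1.95) = 24.78 rad/s.
Critical damping c_c = 2√(k_eq·m) = 2√(1198 × 1.95) = 96.65 N·s/m, so ζ = c/c_c = 39.9/96.65 = 0.4128.
ω_d = ω_n√(1 − ζ²) = 24.78 × √(1 − 0.170) = 22.57 rad/s.
f_d = ω_d/(2π) = 3.592 Hz.

3.59 Hz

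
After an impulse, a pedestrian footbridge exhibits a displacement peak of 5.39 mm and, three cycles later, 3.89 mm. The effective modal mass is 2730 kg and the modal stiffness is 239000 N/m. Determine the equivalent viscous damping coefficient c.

Logarithmic decrement δ = (1/n)·ln(x₀/x_n) = (1/3)·ln(5.39/3.89) = (1/3)·ln(1.386) = 0.1087.
ζ = δ/√(4π² + δ²) = 0.1087/√(39.48 + 0.0118) = 0.1087/6.284 = 0.01730.
c = ζ · 2√(km) = 0.01730 × 2√(239000 × 2730) = 0.01730 × 51090 = 883.8 N·s/m.

884 N·s/m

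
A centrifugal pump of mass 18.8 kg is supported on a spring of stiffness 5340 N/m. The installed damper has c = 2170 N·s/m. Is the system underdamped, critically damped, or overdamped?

overdamped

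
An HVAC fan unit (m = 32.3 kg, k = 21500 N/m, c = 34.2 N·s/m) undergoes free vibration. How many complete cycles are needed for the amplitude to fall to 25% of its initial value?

11 cycles

ζ = c/(2√(km)) = 34.2/(2√(21500 × 32.3)) = 34.2/1667 = 0.02052.
Logarithmic decrement δ = 2πζ/√(1 − ζ²) = 2π × 0.02052/√(1 − 0.000421) = 0.1290.
x_n/x₀ = e^(−nδ) ≤ 0.25; take ln: n ≥ ln(1/0.25)/δ = 1.386/0.1290 = 10.75.
So 11 complete cycles are required.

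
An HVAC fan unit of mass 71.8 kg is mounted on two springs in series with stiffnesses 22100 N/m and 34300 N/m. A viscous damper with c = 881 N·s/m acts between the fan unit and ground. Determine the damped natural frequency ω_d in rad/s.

Series springs: 1/k_eq = 1/22100 + 1/34300 = 7.440×10^-5, so k_eq = 13440 N/m.
ω_n = √(k_eq/m) = √(13440/71.8) = 13.68 rad/s.
Critical damping c_c = 2√(k_eq·m) = 2√(13440 × 71.8) = 1965 N·s/m, so ζ = c/c_c = 881/1965 = 0.4484.
ω_d = ω_n√(1 − ζ²) = 13.68 × √(1 − 0.201) = 12.23 rad/s.

12.2 rad/s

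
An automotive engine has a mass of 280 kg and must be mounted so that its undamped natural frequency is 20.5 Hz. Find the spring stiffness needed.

4650000 N/m

ω_n = 2πf_n = 2π × 20.5 = 128.8 rad/s.
k = m·ω_n² = 280 × 128.8² = 280 × 16590 = 4645000 N/m.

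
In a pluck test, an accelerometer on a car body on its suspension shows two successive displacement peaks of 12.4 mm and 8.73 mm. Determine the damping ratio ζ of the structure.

0.0558

Logarithmic decrement δ = (1/n)·ln(x₀/x_n) = (1/1)·ln(12.4/8.73) = (1/1)·ln(1.420) = 0.3509.
ζ = δ/√(4π² + δ²) = 0.3509/√(39.48 + 0.123) = 0.3509/6.293 = 0.05577.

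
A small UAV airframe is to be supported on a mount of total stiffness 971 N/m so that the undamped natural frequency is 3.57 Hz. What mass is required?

1.93 kg

ω_n = 2πf_n = 2π × 3.57 = 22.43 rad/s.
m = k/ω_n² = 971/22.43² = 971/503.1 = 1.930 kg.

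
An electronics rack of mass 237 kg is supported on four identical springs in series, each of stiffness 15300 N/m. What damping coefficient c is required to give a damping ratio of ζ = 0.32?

609 N·s/m

Series springs: 1/k_eq = 4/15300, so k_eq = 15300/4 = 3825 N/m.
c_c = 2√(k_eq·m) = 2√(3825 × 237) = 1904 N·s/m.
c = ζ·c_c = 0.32 × 1904 = 609.4 N·s/m.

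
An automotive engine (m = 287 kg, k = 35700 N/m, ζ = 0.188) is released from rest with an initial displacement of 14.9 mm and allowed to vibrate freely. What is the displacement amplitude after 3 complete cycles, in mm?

Logarithmic decrement δ = 2πζ/√(1 − ζ²) = 2π × 0.1880/√(1 − 0.0353) = 1.203.
After n cycles, x_n/x₀ = e^(−nδ), so x_3 = 14.9 × e^(−3 × 1.203) = 14.9 × 0.02710 = 0.4039 mm.

0.404 mm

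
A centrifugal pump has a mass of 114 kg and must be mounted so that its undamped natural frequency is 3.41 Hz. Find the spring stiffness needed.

ω_n = 2πf_n = 2π × 3.41 = 21.43 rad/s.
k = m·ω_n² = 114 × 21.43² = 114 × 459.1 = 52330 N/m.

52300 N/m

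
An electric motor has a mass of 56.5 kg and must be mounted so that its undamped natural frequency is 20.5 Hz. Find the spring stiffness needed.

937000 N/m

ω_n = 2πf_n = 2π × 20.5 = 128.8 rad/s.
k = m·ω_n² = 56.5 × 128.8² = 56.5 × 16590 = 937400 N/m.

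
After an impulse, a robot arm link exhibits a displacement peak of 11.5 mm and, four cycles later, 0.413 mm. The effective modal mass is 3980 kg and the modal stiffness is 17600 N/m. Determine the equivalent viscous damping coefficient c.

Logarithmic decrement δ = (1/n)·ln(x₀/x_n) = (1/4)·ln(11.5/0.413) = (1/4)·ln(27.85) = 0.8317.
ζ = δ/√(4π² + δ²) = 0.8317/√(39.48 + 0.692) = 0.8317/6.338 = 0.1312.
c = ζ · 2√(km) = 0.1312 × 2√(17600 × 3980) = 0.1312 × 16740 = 2196 N·s/m.

2200 N·s/m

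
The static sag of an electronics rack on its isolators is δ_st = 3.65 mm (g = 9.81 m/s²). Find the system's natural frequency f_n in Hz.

ω_n = √(g/δ_st) = √(9.81/0.00365) = √2688 = 51.84 rad/s.
f_n = ω_n/(2π) = 51.84/6.283 = 8.251 Hz.

8.25 Hz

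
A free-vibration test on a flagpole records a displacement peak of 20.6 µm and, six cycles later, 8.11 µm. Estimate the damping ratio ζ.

0.0247

Logarithmic decrement δ = (1/n)·ln(x₀/x_n) = (1/6)·ln(20.6/8.11) = (1/6)·ln(2.540) = 0.1554.
ζ = δ/√(4π² + δ²) = 0.1554/√(39.48 + 0.0241) = 0.1554/6.285 = 0.02472.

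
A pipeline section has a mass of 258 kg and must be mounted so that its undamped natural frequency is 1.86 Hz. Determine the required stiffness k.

35200 N/m

ω_n = 2πf_n = 2π × 1.86 = 11.69 rad/s.
k = m·ω_n² = 258 × 11.69² = 258 × 136.6 = 35240 N/m.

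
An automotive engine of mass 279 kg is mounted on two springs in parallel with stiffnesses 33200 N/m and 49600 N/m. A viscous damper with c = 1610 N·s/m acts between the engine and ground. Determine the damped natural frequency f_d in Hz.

2.70 Hz

Parallel springs add: k_eq = 33200 + 49600 = 82800 N/m.
ω_n = √(k_eq/m) = √(82800/279) = 17.23 rad/s.
Critical damping c_c = 2√(k_eq·m) = 2√(82800 × 279) = 9613 N·s/m, so ζ = c/c_c = 1610/9613 = 0.1675.
ω_d = ω_n√(1 − ζ²) = 17.23 × √(1 − 0.0281) = 16.98 rad/s.
f_d = ω_d/(2π) = 2.703 Hz.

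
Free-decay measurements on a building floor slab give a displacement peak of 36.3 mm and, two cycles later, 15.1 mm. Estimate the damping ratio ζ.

0.0696

Logarithmic decrement δ = (1/n)·ln(x₀/x_n) = (1/2)·ln(36.3/15.1) = (1/2)·ln(2.404) = 0.4386.
ζ = δ/√(4π² + δ²) = 0.4386/√(39.48 + 0.192) = 0.4386/6.298 = 0.06963.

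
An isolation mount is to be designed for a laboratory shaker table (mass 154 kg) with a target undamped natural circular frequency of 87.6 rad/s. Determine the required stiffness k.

1180000 N/m

k = m·ω_n² = 154 × 87.60² = 154 × 7674 = 1182000 N/m.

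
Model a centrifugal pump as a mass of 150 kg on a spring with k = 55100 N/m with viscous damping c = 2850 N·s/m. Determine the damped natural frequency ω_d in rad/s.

16.6 rad/s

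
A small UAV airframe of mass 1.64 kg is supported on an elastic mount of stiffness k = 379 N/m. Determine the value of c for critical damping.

49.9 N·s/m

c_c = 2√(k·m) = 2√(379.0 × 1.64) = 2 × 24.93 = 49.86 N·s/m.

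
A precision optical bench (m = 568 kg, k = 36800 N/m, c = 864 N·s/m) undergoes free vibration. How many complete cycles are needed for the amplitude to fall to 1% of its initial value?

8 cycles

ζ = c/(2√(km)) = 864/(2√(36800 × 568)) = 864/9144 = 0.09449.
Logarithmic decrement δ = 2πζ/√(1 − ζ²) = 2π × 0.09449/√(1 − 0.00893) = 0.5964.
x_n/x₀ = e^(−nδ) ≤ 0.01; take ln: n ≥ ln(1/0.01)/δ = 4.605/0.5964 = 7.722.
So 8 complete cycles are required.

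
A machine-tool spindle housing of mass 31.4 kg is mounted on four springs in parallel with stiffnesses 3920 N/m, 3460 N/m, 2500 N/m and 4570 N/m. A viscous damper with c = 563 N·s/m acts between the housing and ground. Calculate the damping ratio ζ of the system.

0.418

Parallel springs add: k_eq = 3920 + 3460 + 2500 + 4570 = 14450 N/m.
ω_n = √(k_eq/m) = √(14450/31.4) = 21.45 rad/s.
Critical damping c_c = 2√(k_eq·m) = 2√(14450 × 31.4) = 1347 N·s/m, so ζ = c/c_c = 563/1347 = 0.4179.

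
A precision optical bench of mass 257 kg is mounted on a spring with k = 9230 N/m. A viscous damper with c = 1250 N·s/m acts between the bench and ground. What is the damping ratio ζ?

ω_n = √(k/m) = √(9230/257) = 5.993 rad/s.
Critical damping c_c = 2√(k·m) = 2√(9230 × 257) = 3080 N·s/m, so ζ = c/c_c = 1250/3080 = 0.4058.

0.406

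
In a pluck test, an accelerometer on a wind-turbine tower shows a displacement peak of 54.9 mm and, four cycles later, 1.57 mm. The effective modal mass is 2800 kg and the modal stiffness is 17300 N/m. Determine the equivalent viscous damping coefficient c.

1950 N·s/m

Logarithmic decrement δ = (1/n)·ln(x₀/x_n) = (1/4)·ln(54.9/1.57) = (1/4)·ln(34.97) = 0.8886.
ζ = δ/√(4π² + δ²) = 0.8886/√(39.48 + 0.790) = 0.8886/6.346 = 0.1400.
c = ζ · 2√(km) = 0.1400 × 2√(17300 × 2800) = 0.1400 × 13920 = 1949 N·s/m.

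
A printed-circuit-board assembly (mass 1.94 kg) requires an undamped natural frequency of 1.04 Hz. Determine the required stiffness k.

82.8 N/m

ω_n = 2πf_n = 2π × 1.04 = 6.535 rad/s.
k = m·ω_n² = 1.94 × 6.535² = 1.94 × 42.70 = 82.84 N/m.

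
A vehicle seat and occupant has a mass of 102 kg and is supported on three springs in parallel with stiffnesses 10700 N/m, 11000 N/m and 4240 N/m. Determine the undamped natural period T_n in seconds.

0.394 s

Parallel springs add: k_eq = 10700 + 11000 + 4240 = 25940 N/m.
ω_n = √(k_eq/m) = √(25940/102) = √254.3 = 15.95 rad/s.
T_n = 2π/ω_n = 6.283/15.95 = 0.3940 s.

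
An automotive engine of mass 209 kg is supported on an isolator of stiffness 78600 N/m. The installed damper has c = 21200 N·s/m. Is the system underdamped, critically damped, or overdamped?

overdamped

c_c = 2√(k·m) = 8106 N·s/m; ζ = c/c_c = 21200/8106 = 2.62.
Since ζ > 1 the system is overdamped.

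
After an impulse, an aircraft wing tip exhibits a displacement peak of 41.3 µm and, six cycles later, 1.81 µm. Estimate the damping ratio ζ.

0.0827

Logarithmic decrement δ = (1/n)·ln(x₀/x_n) = (1/6)·ln(41.3/1.81) = (1/6)·ln(22.82) = 0.5213.
ζ = δ/√(4π² + δ²) = 0.5213/√(39.48 + 0.272) = 0.5213/6.305 = 0.08268.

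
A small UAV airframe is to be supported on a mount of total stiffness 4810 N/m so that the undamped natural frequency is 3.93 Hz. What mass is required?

ω_n = 2πf_n = 2π × 3.93 = 24.69 rad/s.
m = k/ω_n² = 4810/24.69² = 4810/609.7 = 7.889 kg.

7.89 kg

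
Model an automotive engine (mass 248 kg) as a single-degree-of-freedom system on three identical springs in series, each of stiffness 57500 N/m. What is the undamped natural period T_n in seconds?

Series springs: 1/k_eq = 3/57500, so k_eq = 57500/3 = 19170 N/m.
ω_n = √(k_eq/m) = √(19170/248) = √77.28 = 8.791 rad/s.
T_n = 2π/ω_n = 6.283/8.791 = 0.7147 s.

0.715 s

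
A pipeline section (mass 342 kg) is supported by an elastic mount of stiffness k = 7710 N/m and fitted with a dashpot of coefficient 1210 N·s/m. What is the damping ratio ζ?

0.373

ω_n = √(k/m) = √(7710/342) = 4.748 rad/s.
Critical damping c_c = 2√(k·m) = 2√(7710 × 342) = 3248 N·s/m, so ζ = c/c_c = 1210/3248 = 0.3726.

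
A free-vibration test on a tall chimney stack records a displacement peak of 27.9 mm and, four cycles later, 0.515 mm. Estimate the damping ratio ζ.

0.157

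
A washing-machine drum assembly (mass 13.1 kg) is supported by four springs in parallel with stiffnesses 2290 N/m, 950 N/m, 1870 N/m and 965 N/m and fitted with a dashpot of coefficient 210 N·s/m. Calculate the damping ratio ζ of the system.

0.372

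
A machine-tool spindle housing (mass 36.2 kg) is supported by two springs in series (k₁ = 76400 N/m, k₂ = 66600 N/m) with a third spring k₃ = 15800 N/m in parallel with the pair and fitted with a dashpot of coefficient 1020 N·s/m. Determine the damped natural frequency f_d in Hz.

Series pair: k_s = k₁k₂/(k₁+k₂) = (76400)(66600)/(76400 + 66600) = 35580 N/m. In parallel with k₃: k_eq = 35580 + 15800 = 51380 N/m.
ω_n = √(k_eq/m) = √(51380/36.2) = 37.67 rad/s.
Critical damping c_c = 2√(k_eq·m) = 2√(51380 × 36.2) = 2728 N·s/m, so ζ = c/c_c = 1020/2728 = 0.3739.
ω_d = ω_n√(1 − ζ²) = 37.67 × √(1 − 0.140) = 34.94 rad/s.
f_d = ω_d/(2π) = 5.561 Hz.

5.56 Hz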